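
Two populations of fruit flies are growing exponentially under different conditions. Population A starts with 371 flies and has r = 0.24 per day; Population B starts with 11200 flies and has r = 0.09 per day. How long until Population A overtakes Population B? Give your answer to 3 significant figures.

22.7 days

Set 371·e^(0.24t) = 11200·e^(0.09t).
e^((0.24 − 0.09)t) = 11200/371 → e^(0.15·t) = 30.189.
0.15·t = ln(30.189) = 3.4075, so t = 3.4075/0.15 = 22.716.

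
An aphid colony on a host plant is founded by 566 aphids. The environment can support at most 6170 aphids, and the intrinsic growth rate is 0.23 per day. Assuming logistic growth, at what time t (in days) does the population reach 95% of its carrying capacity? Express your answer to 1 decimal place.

A = (K − N₀)/N₀ = (6170 − 566)/566 = 9.9011.
Solve 6170/(1 + 9.9011·e^(−0.23t)) = 5861.5: 1 + 9.9011·e^(−0.23t) = 1.0526, so e^(−0.23t) = 0.00531575.
−0.23·t = ln(0.00531575) = -5.2371, so t = 5.2371/0.23 = 22.77.

22.8 days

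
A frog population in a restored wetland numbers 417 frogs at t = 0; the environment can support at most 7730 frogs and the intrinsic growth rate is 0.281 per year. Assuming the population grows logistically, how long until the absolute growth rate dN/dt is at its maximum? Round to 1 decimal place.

Logistic growth is fastest at N = K/2 = 3865.
A = (K − N₀)/N₀ = 17.537. Set K/(1 + A·e^(−rt)) = K/2 → A·e^(−rt) = 1.
e^(−0.281t) = 1/17.537 = 0.0570217, so t = ln(17.537)/0.281 = 2.8643/0.281 = 10.193.

10.2 years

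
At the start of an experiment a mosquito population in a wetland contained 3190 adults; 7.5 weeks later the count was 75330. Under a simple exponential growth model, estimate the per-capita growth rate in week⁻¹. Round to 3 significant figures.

0.422 per week

From N(t) = N₀·e^(rt): e^(r·7.5) = 75330/3190 = 23.614.
r·7.5 = ln(23.614) = 3.1619, so r = 3.1619/7.5 = 0.42158.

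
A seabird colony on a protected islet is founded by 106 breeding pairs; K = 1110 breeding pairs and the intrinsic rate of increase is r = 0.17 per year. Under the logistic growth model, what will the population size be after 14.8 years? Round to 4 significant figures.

628.8 breeding pairs

A = (K − N₀)/N₀ = (1110 − 106)/106 = 9.4717.
N(t) = K/(1 + A·e^(−rt)) = 1110/(1 + 9.4717×e^(−0.17×14.8)).
e^(−2.516) = 0.080782; denominator = 1 + 9.4717×0.080782 = 1.7651.
N = 1110/1.7651 = 628.844.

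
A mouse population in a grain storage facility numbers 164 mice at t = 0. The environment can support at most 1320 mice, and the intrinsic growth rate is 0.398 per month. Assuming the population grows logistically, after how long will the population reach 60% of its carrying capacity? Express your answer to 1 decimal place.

5.9 months

A = (K − N₀)/N₀ = (1320 − 164)/164 = 7.0488.
Solve 1320/(1 + 7.0488·e^(−0.398t)) = 792: 1 + 7.0488·e^(−0.398t) = 1.6667, so e^(−0.398t) = 0.094579.
−0.398·t = ln(0.094579) = -2.3583, so t = 2.3583/0.398 = 5.9254.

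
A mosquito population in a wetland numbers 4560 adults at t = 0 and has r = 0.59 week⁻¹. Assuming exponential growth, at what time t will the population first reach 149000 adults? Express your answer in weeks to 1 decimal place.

Set N₀·e^(rt) = 149000: e^(0.59·t) = 149000/4560 = 32.675.
0.59·t = ln(32.675) = 3.4866, so t = 3.4866/0.59 = 5.9095.

5.9 weeks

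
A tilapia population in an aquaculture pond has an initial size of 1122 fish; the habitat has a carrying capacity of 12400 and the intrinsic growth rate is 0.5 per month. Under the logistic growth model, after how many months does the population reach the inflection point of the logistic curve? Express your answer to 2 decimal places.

Logistic growth is fastest at N = K/2 = 6200.
A = (K − N₀)/N₀ = 10.052. Set K/(1 + A·e^(−rt)) = K/2 → A·e^(−rt) = 1.
e^(−0.5t) = 1/10.052 = 0.0994857, so t = ln(10.052)/0.5 = 2.3077/0.5 = 4.6155.

4.62 months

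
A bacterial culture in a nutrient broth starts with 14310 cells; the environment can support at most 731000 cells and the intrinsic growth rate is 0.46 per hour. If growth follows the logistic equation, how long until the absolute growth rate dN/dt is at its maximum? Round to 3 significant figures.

8.51 hours

Logistic growth is fastest at N = K/2 = 365500.
A = (K − N₀)/N₀ = 50.083. Set K/(1 + A·e^(−rt)) = K/2 → A·e^(−rt) = 1.
e^(−0.46t) = 1/50.083 = 0.0199668, so t = ln(50.083)/0.46 = 3.9137/0.46 = 8.508.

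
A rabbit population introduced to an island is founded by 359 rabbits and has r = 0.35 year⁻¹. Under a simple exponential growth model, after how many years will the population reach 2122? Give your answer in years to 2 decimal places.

Set N₀·e^(rt) = 2122: e^(0.35·t) = 2122/359 = 5.9109.
0.35·t = ln(5.9109) = 1.7768, so t = 1.7768/0.35 = 5.0765.

5.08 years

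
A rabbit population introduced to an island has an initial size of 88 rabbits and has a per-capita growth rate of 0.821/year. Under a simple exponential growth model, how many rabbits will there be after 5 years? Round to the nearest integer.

5337 rabbits

N(t) = N₀·e^(rt) = 88 × e^(0.821×5) = 88 × e^4.105.
e^4.105 ≈ 60.643, so N ≈ 88 × 60.643 = 5336.56.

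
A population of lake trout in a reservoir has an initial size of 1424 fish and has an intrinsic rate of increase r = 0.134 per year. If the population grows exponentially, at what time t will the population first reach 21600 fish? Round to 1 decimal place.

20.3 years

Set N₀·e^(rt) = 21600: e^(0.134·t) = 21600/1424 = 15.169.
0.134·t = ln(15.169) = 2.7192, so t = 2.7192/0.134 = 20.293.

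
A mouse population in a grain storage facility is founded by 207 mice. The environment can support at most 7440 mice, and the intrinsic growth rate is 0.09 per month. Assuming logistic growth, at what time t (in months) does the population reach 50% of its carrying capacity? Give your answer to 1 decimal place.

A = (K − N₀)/N₀ = (7440 − 207)/207 = 34.942.
Solve 7440/(1 + 34.942·e^(−0.09t)) = 3720: 1 + 34.942·e^(−0.09t) = 2, so e^(−0.09t) = 0.0286188.
−0.09·t = ln(0.0286188) = -3.5537, so t = 3.5537/0.09 = 39.485.

39.5 months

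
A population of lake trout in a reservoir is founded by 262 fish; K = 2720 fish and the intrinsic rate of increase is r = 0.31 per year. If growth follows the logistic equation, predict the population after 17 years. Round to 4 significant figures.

A = (K − N₀)/N₀ = (2720 − 262)/262 = 9.3817.
N(t) = K/(1 + A·e^(−rt)) = 2720/(1 + 9.3817×e^(−0.31×17)).
e^(−5.27) = 0.0051436; denominator = 1 + 9.3817×0.0051436 = 1.0483.
N = 2720/1.0483 = 2594.79.

2595 fish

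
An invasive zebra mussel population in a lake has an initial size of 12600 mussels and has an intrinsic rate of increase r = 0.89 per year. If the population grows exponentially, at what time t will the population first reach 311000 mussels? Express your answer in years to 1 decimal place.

3.6 years

Set N₀·e^(rt) = 311000: e^(0.89·t) = 311000/12600 = 24.683.
0.89·t = ln(24.683) = 3.2061, so t = 3.2061/0.89 = 3.6024.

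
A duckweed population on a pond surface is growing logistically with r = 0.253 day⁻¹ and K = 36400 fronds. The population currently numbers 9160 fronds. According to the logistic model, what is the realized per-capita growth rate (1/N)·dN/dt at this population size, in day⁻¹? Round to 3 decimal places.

(1/N)·dN/dt = r(1 − N/K) = 0.253 × (1 − 9160/36400).
= 0.253 × 0.74835 = 0.18933.

0.189 per day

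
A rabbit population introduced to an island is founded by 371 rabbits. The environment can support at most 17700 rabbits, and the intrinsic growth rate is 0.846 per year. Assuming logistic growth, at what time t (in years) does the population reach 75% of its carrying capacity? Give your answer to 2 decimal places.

5.84 years

A = (K − N₀)/N₀ = (17700 − 371)/371 = 46.709.
Solve 17700/(1 + 46.709·e^(−0.846t)) = 13275: 1 + 46.709·e^(−0.846t) = 1.3333, so e^(−0.846t) = 0.0071364.
−0.846·t = ln(0.0071364) = -4.9425, so t = 4.9425/0.846 = 5.8423.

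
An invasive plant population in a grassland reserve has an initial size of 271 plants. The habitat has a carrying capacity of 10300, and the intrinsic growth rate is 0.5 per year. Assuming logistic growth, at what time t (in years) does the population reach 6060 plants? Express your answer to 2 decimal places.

7.94 years

A = (K − N₀)/N₀ = (10300 − 271)/271 = 37.007.
Solve 10300/(1 + 37.007·e^(−0.5t)) = 6060: 1 + 37.007·e^(−0.5t) = 1.6997, so e^(−0.5t) = 0.0189062.
−0.5·t = ln(0.0189062) = -3.9683, so t = 3.9683/0.5 = 7.9365.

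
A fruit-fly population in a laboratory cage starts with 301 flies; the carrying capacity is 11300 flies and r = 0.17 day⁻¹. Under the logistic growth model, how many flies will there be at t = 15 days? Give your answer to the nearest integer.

2933 flies

A = (K − N₀)/N₀ = (11300 − 301)/301 = 36.542.
N(t) = K/(1 + A·e^(−rt)) = 11300/(1 + 36.542×e^(−0.17×15)).
e^(−2.55) = 0.078082; denominator = 1 + 36.542×0.078082 = 3.8532.
N = 11300/3.8532 = 2932.61.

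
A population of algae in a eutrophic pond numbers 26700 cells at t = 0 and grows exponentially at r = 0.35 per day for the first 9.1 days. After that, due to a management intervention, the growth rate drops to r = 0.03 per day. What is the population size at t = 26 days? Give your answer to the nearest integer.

Phase 1: N(9.1) = 26700·e^(0.35×9.1) = 26700·e^3.185 = 645267.
Phase 2 runs for 26 − 9.1 = 16.9 days at r = 0.03.
N(26) = 645267·e^(0.03×16.9) = 645267·e^0.507 = 1.071338×10^6.

1071338 cells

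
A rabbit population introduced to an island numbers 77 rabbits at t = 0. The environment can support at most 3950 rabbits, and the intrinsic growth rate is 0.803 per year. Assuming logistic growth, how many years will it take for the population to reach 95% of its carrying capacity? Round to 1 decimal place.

A = (K − N₀)/N₀ = (3950 − 77)/77 = 50.299.
Solve 3950/(1 + 50.299·e^(−0.803t)) = 3752.5: 1 + 50.299·e^(−0.803t) = 1.0526, so e^(−0.803t) = 0.00104638.
−0.803·t = ln(0.00104638) = -6.8624, so t = 6.8624/0.803 = 8.546.

8.5 years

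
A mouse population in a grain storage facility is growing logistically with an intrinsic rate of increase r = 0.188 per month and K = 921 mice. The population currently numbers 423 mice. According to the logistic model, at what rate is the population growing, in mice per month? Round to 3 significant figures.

43.0 mice per month

dN/dt = rN(1 − N/K) = 0.188 × 423 × (1 − 423/921).
1 − 423/921 = 0.54072; dN/dt = 0.188 × 423 × 0.54072 = 43.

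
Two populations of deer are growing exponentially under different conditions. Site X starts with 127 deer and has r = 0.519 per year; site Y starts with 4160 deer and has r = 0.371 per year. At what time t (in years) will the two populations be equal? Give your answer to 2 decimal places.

23.57 years

Set 127·e^(0.519t) = 4160·e^(0.371t).
e^((0.519 − 0.371)t) = 4160/127 → e^(0.148·t) = 32.756.
0.148·t = ln(32.756) = 3.4891, so t = 3.4891/0.148 = 23.575.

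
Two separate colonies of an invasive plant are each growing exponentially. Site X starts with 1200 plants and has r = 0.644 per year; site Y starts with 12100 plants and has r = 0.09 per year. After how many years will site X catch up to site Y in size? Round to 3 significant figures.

4.17 years

Set 1200·e^(0.644t) = 12100·e^(0.09t).
e^((0.644 − 0.09)t) = 12100/1200 → e^(0.554·t) = 10.083.
0.554·t = ln(10.083) = 2.3109, so t = 2.3109/0.554 = 4.1713.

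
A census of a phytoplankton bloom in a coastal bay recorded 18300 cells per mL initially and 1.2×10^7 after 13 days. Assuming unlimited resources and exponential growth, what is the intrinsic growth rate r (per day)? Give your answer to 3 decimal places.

0.499 per day

From N(t) = N₀·e^(rt): e^(r·13) = 1.2×10^7/18300 = 655.74.
r·13 = ln(655.74) = 6.4858, so r = 6.4858/13 = 0.4989.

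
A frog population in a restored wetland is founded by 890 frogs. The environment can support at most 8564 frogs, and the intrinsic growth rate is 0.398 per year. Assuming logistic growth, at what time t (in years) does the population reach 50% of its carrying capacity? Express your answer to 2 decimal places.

5.41 years

A = (K − N₀)/N₀ = (8564 − 890)/890 = 8.6225.
Solve 8564/(1 + 8.6225·e^(−0.398t)) = 4282: 1 + 8.6225·e^(−0.398t) = 2, so e^(−0.398t) = 0.115976.
−0.398·t = ln(0.115976) = -2.1544, so t = 2.1544/0.398 = 5.413.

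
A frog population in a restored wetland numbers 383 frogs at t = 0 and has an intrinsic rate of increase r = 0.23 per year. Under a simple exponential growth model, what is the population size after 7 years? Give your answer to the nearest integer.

N(t) = N₀·e^(rt) = 383 × e^(0.23×7) = 383 × e^1.61.
e^1.61 ≈ 5.0028, so N ≈ 383 × 5.0028 = 1916.08.

1916 frogs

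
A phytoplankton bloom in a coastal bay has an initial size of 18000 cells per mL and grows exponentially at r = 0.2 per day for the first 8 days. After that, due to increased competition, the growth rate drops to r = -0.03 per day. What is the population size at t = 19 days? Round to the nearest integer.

Phase 1: N(8) = 18000·e^(0.2×8) = 18000·e^1.6 = 89154.6.
Phase 2 runs for 19 − 8 = 11 days at r = -0.03.
N(19) = 89154.6·e^(-0.03×11) = 89154.6·e^-0.33 = 64095.3.

64095 cells per mL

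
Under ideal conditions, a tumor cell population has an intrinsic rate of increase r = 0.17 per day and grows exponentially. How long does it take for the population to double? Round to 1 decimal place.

Doubling time t_d = ln(2)/r = 0.6931/0.17 = 4.0773.

4.1 days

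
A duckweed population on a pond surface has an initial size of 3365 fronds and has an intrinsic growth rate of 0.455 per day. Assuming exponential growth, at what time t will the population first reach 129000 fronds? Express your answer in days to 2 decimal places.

Set N₀·e^(rt) = 129000: e^(0.455·t) = 129000/3365 = 38.336.
0.455·t = ln(38.336) = 3.6464, so t = 3.6464/0.455 = 8.014.

8.01 days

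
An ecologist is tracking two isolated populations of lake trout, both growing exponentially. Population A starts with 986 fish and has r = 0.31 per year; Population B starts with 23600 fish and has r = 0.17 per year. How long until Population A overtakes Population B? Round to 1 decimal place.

22.7 years

Set 986·e^(0.31t) = 23600·e^(0.17t).
e^((0.31 − 0.17)t) = 23600/986 → e^(0.14·t) = 23.935.
0.14·t = ln(23.935) = 3.1753, so t = 3.1753/0.14 = 22.681.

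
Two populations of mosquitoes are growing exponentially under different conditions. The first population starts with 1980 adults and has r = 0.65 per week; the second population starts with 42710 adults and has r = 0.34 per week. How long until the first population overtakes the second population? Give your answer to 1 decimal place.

9.9 weeks

Set 1980·e^(0.65t) = 42710·e^(0.34t).
e^((0.65 − 0.34)t) = 42710/1980 → e^(0.31·t) = 21.571.
0.31·t = ln(21.571) = 3.0713, so t = 3.0713/0.31 = 9.9075.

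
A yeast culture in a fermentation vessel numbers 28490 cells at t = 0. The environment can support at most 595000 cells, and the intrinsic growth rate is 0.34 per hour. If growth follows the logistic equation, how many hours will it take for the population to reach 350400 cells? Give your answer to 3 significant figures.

A = (K − N₀)/N₀ = (595000 − 28490)/28490 = 19.885.
Solve 595000/(1 + 19.885·e^(−0.34t)) = 350400: 1 + 19.885·e^(−0.34t) = 1.6981, so e^(−0.34t) = 0.0351057.
−0.34·t = ln(0.0351057) = -3.3494, so t = 3.3494/0.34 = 9.8512.

9.85 hours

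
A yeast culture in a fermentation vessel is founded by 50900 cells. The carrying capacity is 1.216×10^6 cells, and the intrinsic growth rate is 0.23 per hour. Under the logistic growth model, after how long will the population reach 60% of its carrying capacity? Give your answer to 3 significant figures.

15.4 hours

A = (K − N₀)/N₀ = (1.216×10^6 − 50900)/50900 = 22.89.
Solve 1.216×10^6/(1 + 22.89·e^(−0.23t)) = 729600: 1 + 22.89·e^(−0.23t) = 1.6667, so e^(−0.23t) = 0.0291248.
−0.23·t = ln(0.0291248) = -3.5362, so t = 3.5362/0.23 = 15.375.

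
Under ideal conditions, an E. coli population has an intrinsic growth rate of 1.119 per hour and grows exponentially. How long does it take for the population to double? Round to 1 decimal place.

Doubling time t_d = ln(2)/r = 0.6931/1.119 = 0.61943.

0.6 hours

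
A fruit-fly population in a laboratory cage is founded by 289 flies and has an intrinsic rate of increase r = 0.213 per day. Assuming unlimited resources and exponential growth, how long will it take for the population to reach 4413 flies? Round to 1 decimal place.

12.8 days

Set N₀·e^(rt) = 4413: e^(0.213·t) = 4413/289 = 15.27.
0.213·t = ln(15.27) = 2.7259, so t = 2.7259/0.213 = 12.798.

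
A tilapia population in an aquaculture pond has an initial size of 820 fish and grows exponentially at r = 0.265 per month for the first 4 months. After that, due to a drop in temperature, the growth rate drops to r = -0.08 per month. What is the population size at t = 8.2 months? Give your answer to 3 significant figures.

Phase 1: N(4) = 820·e^(0.265×4) = 820·e^1.06 = 2366.82.
Phase 2 runs for 8.2 − 4 = 4.2 months at r = -0.08.
N(8.2) = 2366.82·e^(-0.08×4.2) = 2366.82·e^-0.336 = 1691.39.

1690 fish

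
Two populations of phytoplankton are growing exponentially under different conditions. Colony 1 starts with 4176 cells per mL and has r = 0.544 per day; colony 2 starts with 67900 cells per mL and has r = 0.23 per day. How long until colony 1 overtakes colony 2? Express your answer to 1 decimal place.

8.9 days

Set 4176·e^(0.544t) = 67900·e^(0.23t).
e^((0.544 − 0.23)t) = 67900/4176 → e^(0.314·t) = 16.26.
0.314·t = ln(16.26) = 2.7887, so t = 2.7887/0.314 = 8.8812.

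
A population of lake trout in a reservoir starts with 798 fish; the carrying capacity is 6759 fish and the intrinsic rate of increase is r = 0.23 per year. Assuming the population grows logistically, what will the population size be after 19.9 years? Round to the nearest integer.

6277 fish

A = (K − N₀)/N₀ = (6759 − 798)/798 = 7.4699.
N(t) = K/(1 + A·e^(−rt)) = 6759/(1 + 7.4699×e^(−0.23×19.9)).
e^(−4.577) = 0.010286; denominator = 1 + 7.4699×0.010286 = 1.0768.
N = 6759/1.0768 = 6276.74.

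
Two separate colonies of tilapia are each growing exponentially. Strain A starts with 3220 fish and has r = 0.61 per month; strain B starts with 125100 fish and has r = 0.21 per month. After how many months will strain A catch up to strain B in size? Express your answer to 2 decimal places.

9.15 months

Set 3220·e^(0.61t) = 125100·e^(0.21t).
e^((0.61 − 0.21)t) = 125100/3220 → e^(0.4·t) = 38.851.
0.4·t = ln(38.851) = 3.6597, so t = 3.6597/0.4 = 9.1493.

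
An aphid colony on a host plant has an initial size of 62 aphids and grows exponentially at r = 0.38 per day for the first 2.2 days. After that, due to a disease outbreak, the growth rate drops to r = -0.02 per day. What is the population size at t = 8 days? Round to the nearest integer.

127 aphids

Phase 1: N(2.2) = 62·e^(0.38×2.2) = 62·e^0.836 = 143.041.
Phase 2 runs for 8 − 2.2 = 5.8 days at r = -0.02.
N(8) = 143.041·e^(-0.02×5.8) = 143.041·e^-0.116 = 127.375.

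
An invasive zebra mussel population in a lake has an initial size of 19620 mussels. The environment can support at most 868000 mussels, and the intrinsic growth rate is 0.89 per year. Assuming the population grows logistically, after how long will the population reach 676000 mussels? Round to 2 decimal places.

5.65 years

A = (K − N₀)/N₀ = (868000 − 19620)/19620 = 43.241.
Solve 868000/(1 + 43.241·e^(−0.89t)) = 676000: 1 + 43.241·e^(−0.89t) = 1.284, so e^(−0.89t) = 0.00656845.
−0.89·t = ln(0.00656845) = -5.0255, so t = 5.0255/0.89 = 5.6466.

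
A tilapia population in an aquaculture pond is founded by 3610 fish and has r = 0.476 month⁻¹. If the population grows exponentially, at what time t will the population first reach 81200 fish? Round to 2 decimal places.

6.54 months

Set N₀·e^(rt) = 81200: e^(0.476·t) = 81200/3610 = 22.493.
0.476·t = ln(22.493) = 3.1132, so t = 3.1132/0.476 = 6.5404.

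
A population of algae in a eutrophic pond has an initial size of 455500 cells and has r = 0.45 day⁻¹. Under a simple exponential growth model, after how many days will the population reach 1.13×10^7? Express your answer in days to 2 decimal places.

Set N₀·e^(rt) = 1.13×10^7: e^(0.45·t) = 1.13×10^7/455500 = 24.808.
0.45·t = ln(24.808) = 3.2112, so t = 3.2112/0.45 = 7.1359.

7.14 days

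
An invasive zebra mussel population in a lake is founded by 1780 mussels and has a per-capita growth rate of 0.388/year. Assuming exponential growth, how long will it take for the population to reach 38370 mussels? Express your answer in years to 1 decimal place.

7.9 years

Set N₀·e^(rt) = 38370: e^(0.388·t) = 38370/1780 = 21.556.
0.388·t = ln(21.556) = 3.0707, so t = 3.0707/0.388 = 7.9141.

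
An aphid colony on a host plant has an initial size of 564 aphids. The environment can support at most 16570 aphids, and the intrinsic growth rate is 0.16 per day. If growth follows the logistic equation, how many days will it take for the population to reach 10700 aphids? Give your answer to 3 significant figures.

24.7 days

A = (K − N₀)/N₀ = (16570 − 564)/564 = 28.379.
Solve 16570/(1 + 28.379·e^(−0.16t)) = 10700: 1 + 28.379·e^(−0.16t) = 1.5486, so e^(−0.16t) = 0.0193308.
−0.16·t = ln(0.0193308) = -3.9461, so t = 3.9461/0.16 = 24.663.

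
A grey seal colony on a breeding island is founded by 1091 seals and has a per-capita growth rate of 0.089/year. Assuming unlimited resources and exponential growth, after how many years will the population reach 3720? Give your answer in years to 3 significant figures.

13.8 years

Set N₀·e^(rt) = 3720: e^(0.089·t) = 3720/1091 = 3.4097.
0.089·t = ln(3.4097) = 1.2266, so t = 1.2266/0.089 = 13.782.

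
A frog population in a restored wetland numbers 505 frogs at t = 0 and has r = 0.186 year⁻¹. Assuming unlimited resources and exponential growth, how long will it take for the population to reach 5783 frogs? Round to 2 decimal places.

Set N₀·e^(rt) = 5783: e^(0.186·t) = 5783/505 = 11.451.
0.186·t = ln(11.451) = 2.4381, so t = 2.4381/0.186 = 13.108.

13.11 years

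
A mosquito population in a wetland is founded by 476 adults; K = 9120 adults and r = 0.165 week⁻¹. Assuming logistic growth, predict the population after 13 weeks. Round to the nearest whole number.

A = (K − N₀)/N₀ = (9120 − 476)/476 = 18.16.
N(t) = K/(1 + A·e^(−rt)) = 9120/(1 + 18.16×e^(−0.165×13)).
e^(−2.145) = 0.11707; denominator = 1 + 18.16×0.11707 = 3.1259.
N = 9120/3.1259 = 2917.54.

2918 adults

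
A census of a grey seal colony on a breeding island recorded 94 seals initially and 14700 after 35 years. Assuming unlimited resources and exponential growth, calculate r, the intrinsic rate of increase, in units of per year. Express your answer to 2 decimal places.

From N(t) = N₀·e^(rt): e^(r·35) = 14700/94 = 156.38.
r·35 = ln(156.38) = 5.0523, so r = 5.0523/35 = 0.14435.

0.14 per year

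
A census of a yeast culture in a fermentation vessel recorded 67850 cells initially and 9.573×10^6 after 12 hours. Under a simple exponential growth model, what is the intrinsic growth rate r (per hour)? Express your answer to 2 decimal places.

0.41 per hour

From N(t) = N₀·e^(rt): e^(r·12) = 9.573×10^6/67850 = 141.09.
r·12 = ln(141.09) = 4.9494, so r = 4.9494/12 = 0.41245.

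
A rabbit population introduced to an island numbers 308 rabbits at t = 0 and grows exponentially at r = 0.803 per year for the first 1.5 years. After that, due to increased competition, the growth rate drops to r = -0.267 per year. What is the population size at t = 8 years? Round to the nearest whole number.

Phase 1: N(1.5) = 308·e^(0.803×1.5) = 308·e^1.205 = 1027.21.
Phase 2 runs for 8 − 1.5 = 6.5 years at r = -0.267.
N(8) = 1027.21·e^(-0.267×6.5) = 1027.21·e^-1.736 = 181.109.

181 rabbits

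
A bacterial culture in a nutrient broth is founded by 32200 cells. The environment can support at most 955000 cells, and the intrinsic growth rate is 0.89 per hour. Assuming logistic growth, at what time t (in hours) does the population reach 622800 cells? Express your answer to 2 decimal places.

4.48 hours

A = (K − N₀)/N₀ = (955000 − 32200)/32200 = 28.658.
Solve 955000/(1 + 28.658·e^(−0.89t)) = 622800: 1 + 28.658·e^(−0.89t) = 1.5334, so e^(−0.89t) = 0.0186123.
−0.89·t = ln(0.0186123) = -3.9839, so t = 3.9839/0.89 = 4.4763.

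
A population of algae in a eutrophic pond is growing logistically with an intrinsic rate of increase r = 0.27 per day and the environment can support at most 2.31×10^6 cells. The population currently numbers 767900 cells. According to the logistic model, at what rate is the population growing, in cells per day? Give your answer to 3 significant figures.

138000 cells per day

dN/dt = rN(1 − N/K) = 0.27 × 767900 × (1 − 767900/2.31×10^6).
1 − 767900/2.31×10^6 = 0.66758; dN/dt = 0.27 × 767900 × 0.66758 = 1.3841×10^5.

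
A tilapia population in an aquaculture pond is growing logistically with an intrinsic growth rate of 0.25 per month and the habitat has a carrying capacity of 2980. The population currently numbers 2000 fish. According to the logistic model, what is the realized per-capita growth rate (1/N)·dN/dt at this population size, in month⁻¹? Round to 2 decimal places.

(1/N)·dN/dt = r(1 − N/K) = 0.25 × (1 − 2000/2980).
= 0.25 × 0.32886 = 0.082215.

0.08 per month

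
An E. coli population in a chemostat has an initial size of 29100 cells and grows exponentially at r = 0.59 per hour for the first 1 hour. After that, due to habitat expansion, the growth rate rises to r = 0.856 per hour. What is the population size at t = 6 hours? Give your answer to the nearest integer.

3792339 cells

Phase 1: N(1) = 29100·e^(0.59×1) = 29100·e^0.59 = 52496.1.
Phase 2 runs for 6 − 1 = 5 hours at r = 0.856.
N(6) = 52496.1·e^(0.856×5) = 52496.1·e^4.28 = 3.792339×10^6.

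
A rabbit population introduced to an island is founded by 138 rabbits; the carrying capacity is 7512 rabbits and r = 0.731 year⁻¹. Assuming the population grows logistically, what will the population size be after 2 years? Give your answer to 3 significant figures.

561 rabbits

A = (K − N₀)/N₀ = (7512 − 138)/138 = 53.435.
N(t) = K/(1 + A·e^(−rt)) = 7512/(1 + 53.435×e^(−0.731×2)).
e^(−1.462) = 0.23177; denominator = 1 + 53.435×0.23177 = 13.385.
N = 7512/13.385 = 561.238.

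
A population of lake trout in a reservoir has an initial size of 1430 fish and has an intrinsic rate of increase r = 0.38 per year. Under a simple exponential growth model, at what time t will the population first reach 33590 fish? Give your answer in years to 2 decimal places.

8.31 years

Set N₀·e^(rt) = 33590: e^(0.38·t) = 33590/1430 = 23.49.
0.38·t = ln(23.49) = 3.1566, so t = 3.1566/0.38 = 8.3067.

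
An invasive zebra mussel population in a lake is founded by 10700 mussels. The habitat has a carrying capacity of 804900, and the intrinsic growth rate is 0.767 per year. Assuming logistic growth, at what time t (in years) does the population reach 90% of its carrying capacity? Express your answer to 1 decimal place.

8.5 years

A = (K − N₀)/N₀ = (804900 − 10700)/10700 = 74.224.
Solve 804900/(1 + 74.224·e^(−0.767t)) = 724410: 1 + 74.224·e^(−0.767t) = 1.1111, so e^(−0.767t) = 0.00149696.
−0.767·t = ln(0.00149696) = -6.5043, so t = 6.5043/0.767 = 8.4802.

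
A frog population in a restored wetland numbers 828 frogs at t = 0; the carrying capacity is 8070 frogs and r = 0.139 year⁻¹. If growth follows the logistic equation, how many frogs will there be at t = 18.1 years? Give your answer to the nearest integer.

A = (K − N₀)/N₀ = (8070 − 828)/828 = 8.7464.
N(t) = K/(1 + A·e^(−rt)) = 8070/(1 + 8.7464×e^(−0.139×18.1)).
e^(−2.516) = 0.08079; denominator = 1 + 8.7464×0.08079 = 1.7066.
N = 8070/1.7066 = 4728.64.

4729 frogs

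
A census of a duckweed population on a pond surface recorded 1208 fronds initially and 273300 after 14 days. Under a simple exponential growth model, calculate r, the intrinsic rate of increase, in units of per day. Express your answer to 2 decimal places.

From N(t) = N₀·e^(rt): e^(r·14) = 273300/1208 = 226.24.
r·14 = ln(226.24) = 5.4216, so r = 5.4216/14 = 0.38726.

0.39 per day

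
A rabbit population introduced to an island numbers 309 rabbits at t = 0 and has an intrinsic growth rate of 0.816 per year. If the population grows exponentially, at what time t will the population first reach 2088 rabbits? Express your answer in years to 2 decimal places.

Set N₀·e^(rt) = 2088: e^(0.816·t) = 2088/309 = 6.7573.
0.816·t = ln(6.7573) = 1.9106, so t = 1.9106/0.816 = 2.3414.

2.34 years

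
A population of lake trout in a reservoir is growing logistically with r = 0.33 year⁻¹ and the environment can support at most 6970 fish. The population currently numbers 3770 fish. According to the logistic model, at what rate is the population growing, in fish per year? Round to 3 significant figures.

571 fish per year

dN/dt = rN(1 − N/K) = 0.33 × 3770 × (1 − 3770/6970).
1 − 3770/6970 = 0.45911; dN/dt = 0.33 × 3770 × 0.45911 = 571.18.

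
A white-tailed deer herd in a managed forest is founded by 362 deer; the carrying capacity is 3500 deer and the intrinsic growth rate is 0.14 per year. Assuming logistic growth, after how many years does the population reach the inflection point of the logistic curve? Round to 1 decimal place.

Logistic growth is fastest at N = K/2 = 1750.
A = (K − N₀)/N₀ = 8.6685. Set K/(1 + A·e^(−rt)) = K/2 → A·e^(−rt) = 1.
e^(−0.14t) = 1/8.6685 = 0.11536, so t = ln(8.6685)/0.14 = 2.1597/0.14 = 15.426.

15.4 years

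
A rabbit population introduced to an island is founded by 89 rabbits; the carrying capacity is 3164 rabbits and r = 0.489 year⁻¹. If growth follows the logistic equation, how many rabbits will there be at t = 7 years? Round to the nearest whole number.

A = (K − N₀)/N₀ = (3164 − 89)/89 = 34.551.
N(t) = K/(1 + A·e^(−rt)) = 3164/(1 + 34.551×e^(−0.489×7)).
e^(−3.423) = 0.032614; denominator = 1 + 34.551×0.032614 = 2.1268.
N = 3164/2.1268 = 1487.65.

1488 rabbits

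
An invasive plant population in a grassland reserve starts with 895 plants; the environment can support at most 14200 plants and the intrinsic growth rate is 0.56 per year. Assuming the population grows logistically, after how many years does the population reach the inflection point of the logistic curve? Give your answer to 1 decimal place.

4.8 years

Logistic growth is fastest at N = K/2 = 7100.
A = (K − N₀)/N₀ = 14.866. Set K/(1 + A·e^(−rt)) = K/2 → A·e^(−rt) = 1.
e^(−0.56t) = 1/14.866 = 0.0672679, so t = ln(14.866)/0.56 = 2.6991/0.56 = 4.8198.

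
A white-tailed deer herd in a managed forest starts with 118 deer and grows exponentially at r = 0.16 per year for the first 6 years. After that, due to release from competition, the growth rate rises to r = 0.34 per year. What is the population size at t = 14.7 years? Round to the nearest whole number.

Phase 1: N(6) = 118·e^(0.16×6) = 118·e^0.96 = 308.18.
Phase 2 runs for 14.7 − 6 = 8.7 years at r = 0.34.
N(14.7) = 308.18·e^(0.34×8.7) = 308.18·e^2.958 = 5935.37.

5935 deer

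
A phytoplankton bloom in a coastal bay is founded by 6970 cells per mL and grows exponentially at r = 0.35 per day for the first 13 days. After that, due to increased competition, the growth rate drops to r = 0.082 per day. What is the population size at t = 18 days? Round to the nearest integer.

993879 cells per mL

Phase 1: N(13) = 6970·e^(0.35×13) = 6970·e^4.55 = 659588.
Phase 2 runs for 18 − 13 = 5 days at r = 0.082.
N(18) = 659588·e^(0.082×5) = 659588·e^0.41 = 993879.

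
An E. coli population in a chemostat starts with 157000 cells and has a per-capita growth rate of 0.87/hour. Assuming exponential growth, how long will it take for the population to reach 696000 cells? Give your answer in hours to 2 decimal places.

Set N₀·e^(rt) = 696000: e^(0.87·t) = 696000/157000 = 4.4331.
0.87·t = ln(4.4331) = 1.4891, so t = 1.4891/0.87 = 1.7116.

1.71 hours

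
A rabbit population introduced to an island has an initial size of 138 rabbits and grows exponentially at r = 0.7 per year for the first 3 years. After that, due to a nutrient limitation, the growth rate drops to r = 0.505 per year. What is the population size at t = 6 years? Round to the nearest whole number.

Phase 1: N(3) = 138·e^(0.7×3) = 138·e^2.1 = 1126.93.
Phase 2 runs for 6 − 3 = 3 years at r = 0.505.
N(6) = 1126.93·e^(0.505×3) = 1126.93·e^1.515 = 5126.89.

5127 rabbits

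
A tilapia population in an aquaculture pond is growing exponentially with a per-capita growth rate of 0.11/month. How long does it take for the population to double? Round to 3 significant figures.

6.30 months

Doubling time t_d = ln(2)/r = 0.6931/0.11 = 6.3013.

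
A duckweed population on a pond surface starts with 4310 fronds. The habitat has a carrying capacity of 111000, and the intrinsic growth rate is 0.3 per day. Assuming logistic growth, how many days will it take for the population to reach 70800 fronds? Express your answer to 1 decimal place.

12.6 days

A = (K − N₀)/N₀ = (111000 − 4310)/4310 = 24.754.
Solve 111000/(1 + 24.754·e^(−0.3t)) = 70800: 1 + 24.754·e^(−0.3t) = 1.5678, so e^(−0.3t) = 0.0229375.
−0.3·t = ln(0.0229375) = -3.775, so t = 3.775/0.3 = 12.583.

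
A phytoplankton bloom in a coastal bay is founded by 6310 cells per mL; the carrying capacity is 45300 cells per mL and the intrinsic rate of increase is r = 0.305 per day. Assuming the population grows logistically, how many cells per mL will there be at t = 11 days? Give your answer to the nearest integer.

37262 cells per mL

A = (K − N₀)/N₀ = (45300 − 6310)/6310 = 6.1791.
N(t) = K/(1 + A·e^(−rt)) = 45300/(1 + 6.1791×e^(−0.305×11)).
e^(−3.355) = 0.034909; denominator = 1 + 6.1791×0.034909 = 1.2157.
N = 45300/1.2157 = 37262.2.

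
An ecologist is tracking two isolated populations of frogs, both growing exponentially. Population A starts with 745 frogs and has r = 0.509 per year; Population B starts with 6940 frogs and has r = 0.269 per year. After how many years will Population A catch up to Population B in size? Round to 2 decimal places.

9.30 years

Set 745·e^(0.509t) = 6940·e^(0.269t).
e^((0.509 − 0.269)t) = 6940/745 → e^(0.24·t) = 9.3154.
0.24·t = ln(9.3154) = 2.2317, so t = 2.2317/0.24 = 9.2986.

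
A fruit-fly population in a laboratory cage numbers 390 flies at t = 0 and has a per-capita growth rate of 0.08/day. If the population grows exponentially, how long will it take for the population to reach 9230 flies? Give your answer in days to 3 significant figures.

39.6 days

Set N₀·e^(rt) = 9230: e^(0.08·t) = 9230/390 = 23.667.
0.08·t = ln(23.667) = 3.1641, so t = 3.1641/0.08 = 39.551.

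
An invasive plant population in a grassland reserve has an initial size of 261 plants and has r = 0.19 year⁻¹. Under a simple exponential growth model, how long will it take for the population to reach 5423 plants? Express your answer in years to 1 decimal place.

Set N₀·e^(rt) = 5423: e^(0.19·t) = 5423/261 = 20.778.
0.19·t = ln(20.778) = 3.0339, so t = 3.0339/0.19 = 15.968.

16.0 years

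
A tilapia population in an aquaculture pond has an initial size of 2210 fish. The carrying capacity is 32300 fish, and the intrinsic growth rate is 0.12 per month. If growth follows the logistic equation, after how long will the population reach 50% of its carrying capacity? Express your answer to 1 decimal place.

A = (K − N₀)/N₀ = (32300 − 2210)/2210 = 13.615.
Solve 32300/(1 + 13.615·e^(−0.12t)) = 16150: 1 + 13.615·e^(−0.12t) = 2, so e^(−0.12t) = 0.0734463.
−0.12·t = ln(0.0734463) = -2.6112, so t = 2.6112/0.12 = 21.76.

21.8 months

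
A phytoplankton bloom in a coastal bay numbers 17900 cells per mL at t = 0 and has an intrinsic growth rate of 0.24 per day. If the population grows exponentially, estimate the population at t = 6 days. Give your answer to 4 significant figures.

N(t) = N₀·e^(rt) = 17900 × e^(0.24×6) = 17900 × e^1.44.
e^1.44 ≈ 4.2207, so N ≈ 17900 × 4.2207 = 75550.5.

75550 cells per mL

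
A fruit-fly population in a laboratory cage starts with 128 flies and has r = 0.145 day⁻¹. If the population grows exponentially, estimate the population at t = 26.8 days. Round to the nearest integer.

N(t) = N₀·e^(rt) = 128 × e^(0.145×26.8) = 128 × e^3.886.
e^3.886 ≈ 48.716, so N ≈ 128 × 48.716 = 6235.6.

6236 flies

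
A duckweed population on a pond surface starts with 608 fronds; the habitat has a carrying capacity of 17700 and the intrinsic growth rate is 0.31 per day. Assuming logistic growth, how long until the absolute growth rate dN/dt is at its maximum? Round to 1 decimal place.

10.8 days

Logistic growth is fastest at N = K/2 = 8850.
A = (K − N₀)/N₀ = 28.112. Set K/(1 + A·e^(−rt)) = K/2 → A·e^(−rt) = 1.
e^(−0.31t) = 1/28.112 = 0.0355722, so t = ln(28.112)/0.31 = 3.3362/0.31 = 10.762.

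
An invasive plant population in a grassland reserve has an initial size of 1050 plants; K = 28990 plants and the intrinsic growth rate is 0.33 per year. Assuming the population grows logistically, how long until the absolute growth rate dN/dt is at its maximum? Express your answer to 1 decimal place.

Logistic growth is fastest at N = K/2 = 14495.
A = (K − N₀)/N₀ = 26.61. Set K/(1 + A·e^(−rt)) = K/2 → A·e^(−rt) = 1.
e^(−0.33t) = 1/26.61 = 0.0375805, so t = ln(26.61)/0.33 = 3.2813/0.33 = 9.9432.

9.9 years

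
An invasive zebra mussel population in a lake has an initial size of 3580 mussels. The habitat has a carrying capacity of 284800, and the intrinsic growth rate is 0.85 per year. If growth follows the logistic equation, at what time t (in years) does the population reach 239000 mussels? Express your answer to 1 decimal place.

7.1 years

A = (K − N₀)/N₀ = (284800 − 3580)/3580 = 78.553.
Solve 284800/(1 + 78.553·e^(−0.85t)) = 239000: 1 + 78.553·e^(−0.85t) = 1.1916, so e^(−0.85t) = 0.00243952.
−0.85·t = ln(0.00243952) = -6.016, so t = 6.016/0.85 = 7.0776.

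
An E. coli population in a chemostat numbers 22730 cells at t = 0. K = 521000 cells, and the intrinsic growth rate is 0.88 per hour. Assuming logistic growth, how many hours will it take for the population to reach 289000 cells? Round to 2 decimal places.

A = (K − N₀)/N₀ = (521000 − 22730)/22730 = 21.921.
Solve 521000/(1 + 21.921·e^(−0.88t)) = 289000: 1 + 21.921·e^(−0.88t) = 1.8028, so e^(−0.88t) = 0.0366205.
−0.88·t = ln(0.0366205) = -3.3071, so t = 3.3071/0.88 = 3.7581.

3.76 hours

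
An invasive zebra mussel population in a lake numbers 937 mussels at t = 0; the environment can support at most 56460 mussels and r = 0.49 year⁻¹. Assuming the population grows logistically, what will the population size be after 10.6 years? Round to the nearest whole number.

A = (K − N₀)/N₀ = (56460 − 937)/937 = 59.256.
N(t) = K/(1 + A·e^(−rt)) = 56460/(1 + 59.256×e^(−0.49×10.6)).
e^(−5.194) = 0.0055498; denominator = 1 + 59.256×0.0055498 = 1.3289.
N = 56460/1.3289 = 42487.6.

42488 mussels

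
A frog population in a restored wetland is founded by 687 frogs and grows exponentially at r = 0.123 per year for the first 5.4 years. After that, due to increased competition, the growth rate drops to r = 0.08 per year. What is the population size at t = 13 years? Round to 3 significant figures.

2450 frogs

Phase 1: N(5.4) = 687·e^(0.123×5.4) = 687·e^0.6642 = 1334.8.
Phase 2 runs for 13 − 5.4 = 7.6 years at r = 0.08.
N(13) = 1334.8·e^(0.08×7.6) = 1334.8·e^0.608 = 2451.69.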